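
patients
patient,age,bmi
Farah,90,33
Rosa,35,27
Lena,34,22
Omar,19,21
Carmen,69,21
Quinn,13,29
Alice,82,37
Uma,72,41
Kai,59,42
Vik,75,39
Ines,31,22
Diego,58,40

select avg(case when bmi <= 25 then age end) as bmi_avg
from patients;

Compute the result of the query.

patient=Farah: ✗
patient=Rosa: ✗
patient=Lena: ✓ → 34
patient=Omar: ✓ → 19
patient=Carmen: ✓ → 69
patient=Quinn: ✗
patient=Alice: ✗
patient=Uma: ✗
patient=Kai: ✗
patient=Vik: ✗
patient=Ines: ✓ → 31
patient=Diego: ✗
bmi_avg = (34 + 19 + 69 + 31) / 4 = 38.25

38.25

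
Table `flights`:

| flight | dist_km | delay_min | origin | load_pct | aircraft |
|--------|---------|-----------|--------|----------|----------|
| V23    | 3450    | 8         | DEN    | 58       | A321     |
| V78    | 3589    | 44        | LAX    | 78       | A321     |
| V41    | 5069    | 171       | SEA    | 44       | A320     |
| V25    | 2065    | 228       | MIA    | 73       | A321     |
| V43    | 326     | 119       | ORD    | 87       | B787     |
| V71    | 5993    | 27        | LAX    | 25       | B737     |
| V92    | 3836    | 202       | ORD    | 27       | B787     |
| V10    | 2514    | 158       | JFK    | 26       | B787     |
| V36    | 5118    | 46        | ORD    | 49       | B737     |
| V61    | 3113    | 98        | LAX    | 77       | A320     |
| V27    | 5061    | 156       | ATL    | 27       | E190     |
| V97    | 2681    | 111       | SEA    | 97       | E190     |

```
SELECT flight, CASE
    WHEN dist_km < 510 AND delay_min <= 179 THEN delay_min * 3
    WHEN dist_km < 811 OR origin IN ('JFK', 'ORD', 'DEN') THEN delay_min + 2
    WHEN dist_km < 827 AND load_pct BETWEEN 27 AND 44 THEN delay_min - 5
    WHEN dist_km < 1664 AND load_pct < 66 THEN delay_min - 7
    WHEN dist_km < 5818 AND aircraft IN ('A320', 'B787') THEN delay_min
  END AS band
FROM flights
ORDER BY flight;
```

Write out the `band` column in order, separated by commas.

160, 10, NULL, NULL, 48, 171, 357, 98, NULL, NULL, 204, NULL

flight=V10: dist_km < 811 OR origin IN ('JFK', 'ORD', 'DEN') → 160
flight=V23: dist_km < 811 OR origin IN ('JFK', 'ORD', 'DEN') → 10
flight=V25: (no match → NULL) → NULL
flight=V27: (no match → NULL) → NULL
flight=V36: dist_km < 811 OR origin IN ('JFK', 'ORD', 'DEN') → 48
flight=V41: dist_km < 5818 AND aircraft IN ('A320', 'B787') → 171
flight=V43: dist_km < 510 AND delay_min <= 179 → 357
flight=V61: dist_km < 5818 AND aircraft IN ('A320', 'B787') → 98
flight=V71: (no match → NULL) → NULL
flight=V78: (no match → NULL) → NULL
flight=V92: dist_km < 811 OR origin IN ('JFK', 'ORD', 'DEN') → 204
flight=V97: (no match → NULL) → NULL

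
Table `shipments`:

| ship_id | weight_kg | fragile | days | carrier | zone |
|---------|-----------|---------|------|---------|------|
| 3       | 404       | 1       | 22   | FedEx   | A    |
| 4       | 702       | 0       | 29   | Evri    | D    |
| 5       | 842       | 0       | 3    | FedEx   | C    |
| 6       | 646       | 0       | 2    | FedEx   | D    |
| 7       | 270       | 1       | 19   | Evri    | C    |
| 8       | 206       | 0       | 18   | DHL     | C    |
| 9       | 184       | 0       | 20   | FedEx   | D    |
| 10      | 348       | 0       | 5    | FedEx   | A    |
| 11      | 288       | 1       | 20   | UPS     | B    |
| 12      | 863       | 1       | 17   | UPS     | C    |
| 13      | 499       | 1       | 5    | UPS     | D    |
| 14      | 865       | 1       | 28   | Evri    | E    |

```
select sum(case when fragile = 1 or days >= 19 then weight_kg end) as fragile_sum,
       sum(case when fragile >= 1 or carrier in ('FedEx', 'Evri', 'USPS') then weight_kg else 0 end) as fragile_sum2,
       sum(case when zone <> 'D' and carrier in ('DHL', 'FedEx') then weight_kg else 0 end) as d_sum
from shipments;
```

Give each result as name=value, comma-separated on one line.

[fragile_sum: fragile = 1 or days >= 19]
ship_id=3: ✓ → 404
ship_id=4: ✓ → 702
ship_id=5: ✗
ship_id=6: ✗
ship_id=7: ✓ → 270
ship_id=8: ✗
ship_id=9: ✓ → 184
ship_id=10: ✗
ship_id=11: ✓ → 288
ship_id=12: ✓ → 863
ship_id=13: ✓ → 499
ship_id=14: ✓ → 865
fragile_sum = 404 + 702 + 270 + 184 + 288 + 863 + 499 + 865 = 4075
—
[fragile_sum2: fragile >= 1 or carrier in ('FedEx', 'Evri', 'USPS')]
ship_id=3: ✓ → 404
ship_id=4: ✓ → 702
ship_id=5: ✓ → 842
ship_id=6: ✓ → 646
ship_id=7: ✓ → 270
ship_id=8: ✗
ship_id=9: ✓ → 184
ship_id=10: ✓ → 348
ship_id=11: ✓ → 288
ship_id=12: ✓ → 863
ship_id=13: ✓ → 499
ship_id=14: ✓ → 865
fragile_sum2 = 404 + 702 + 842 + 646 + 270 + 184 + 348 + 288 + 863 + 499 + 865 = 5911
—
[d_sum: zone <> 'D' and carrier in ('DHL', 'FedEx')]
ship_id=3: ✓ → 404
ship_id=4: ✗
ship_id=5: ✓ → 842
ship_id=6: ✗
ship_id=7: ✗
ship_id=8: ✓ → 206
ship_id=9: ✗
ship_id=10: ✓ → 348
ship_id=11: ✗
ship_id=12: ✗
ship_id=13: ✗
ship_id=14: ✗
d_sum = 404 + 842 + 206 + 348 = 1800

fragile_sum=4075, fragile_sum2=5911, d_sum=1800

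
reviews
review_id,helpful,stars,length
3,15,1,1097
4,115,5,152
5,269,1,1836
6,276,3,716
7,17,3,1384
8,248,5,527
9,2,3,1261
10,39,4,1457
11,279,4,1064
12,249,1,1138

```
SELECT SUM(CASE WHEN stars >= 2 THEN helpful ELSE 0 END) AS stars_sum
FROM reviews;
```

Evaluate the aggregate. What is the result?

review_id=3: ✗
review_id=4: ✓ → 115
review_id=5: ✗
review_id=6: ✓ → 276
review_id=7: ✓ → 17
review_id=8: ✓ → 248
review_id=9: ✓ → 2
review_id=10: ✓ → 39
review_id=11: ✓ → 279
review_id=12: ✗
stars_sum = 115 + 276 + 17 + 248 + 2 + 39 + 279 = 976

976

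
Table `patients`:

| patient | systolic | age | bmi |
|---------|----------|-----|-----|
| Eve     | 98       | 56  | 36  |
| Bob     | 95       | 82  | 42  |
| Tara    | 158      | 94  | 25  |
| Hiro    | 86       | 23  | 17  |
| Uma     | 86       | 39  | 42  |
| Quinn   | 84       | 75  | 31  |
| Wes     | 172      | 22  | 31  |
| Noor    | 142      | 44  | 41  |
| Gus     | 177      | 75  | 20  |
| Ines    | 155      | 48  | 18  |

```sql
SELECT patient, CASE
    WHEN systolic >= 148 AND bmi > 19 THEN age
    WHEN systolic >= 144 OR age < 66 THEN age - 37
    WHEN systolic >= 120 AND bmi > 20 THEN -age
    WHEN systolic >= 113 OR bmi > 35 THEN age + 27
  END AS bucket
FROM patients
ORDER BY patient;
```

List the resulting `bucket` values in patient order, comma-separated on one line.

patient=Bob: systolic >= 113 OR bmi > 35 → 109
patient=Eve: systolic >= 144 OR age < 66 → 19
patient=Gus: systolic >= 148 AND bmi > 19 → 75
patient=Hiro: systolic >= 144 OR age < 66 → -14
patient=Ines: systolic >= 144 OR age < 66 → 11
patient=Noor: systolic >= 144 OR age < 66 → 7
patient=Quinn: (no match → NULL) → NULL
patient=Tara: systolic >= 148 AND bmi > 19 → 94
patient=Uma: systolic >= 144 OR age < 66 → 2
patient=Wes: systolic >= 148 AND bmi > 19 → 22

109, 19, 75, -14, 11, 7, NULL, 94, 2, 22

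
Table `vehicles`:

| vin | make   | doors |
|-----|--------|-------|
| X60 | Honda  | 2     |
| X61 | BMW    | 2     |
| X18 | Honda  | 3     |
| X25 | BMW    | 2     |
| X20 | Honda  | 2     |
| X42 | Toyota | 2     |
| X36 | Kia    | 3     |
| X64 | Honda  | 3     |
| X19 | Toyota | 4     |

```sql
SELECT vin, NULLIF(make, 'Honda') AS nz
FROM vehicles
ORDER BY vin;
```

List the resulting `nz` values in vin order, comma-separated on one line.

vin=X18: make=Honda vs Honda: equal → NULL
vin=X19: make=Toyota vs Honda: differ → Toyota
vin=X20: make=Honda vs Honda: equal → NULL
vin=X25: make=BMW vs Honda: differ → BMW
vin=X36: make=Kia vs Honda: differ → Kia
vin=X42: make=Toyota vs Honda: differ → Toyota
vin=X60: make=Honda vs Honda: equal → NULL
vin=X61: make=BMW vs Honda: differ → BMW
vin=X64: make=Honda vs Honda: equal → NULL

NULL, Toyota, NULL, BMW, Kia, Toyota, NULL, BMW, NULL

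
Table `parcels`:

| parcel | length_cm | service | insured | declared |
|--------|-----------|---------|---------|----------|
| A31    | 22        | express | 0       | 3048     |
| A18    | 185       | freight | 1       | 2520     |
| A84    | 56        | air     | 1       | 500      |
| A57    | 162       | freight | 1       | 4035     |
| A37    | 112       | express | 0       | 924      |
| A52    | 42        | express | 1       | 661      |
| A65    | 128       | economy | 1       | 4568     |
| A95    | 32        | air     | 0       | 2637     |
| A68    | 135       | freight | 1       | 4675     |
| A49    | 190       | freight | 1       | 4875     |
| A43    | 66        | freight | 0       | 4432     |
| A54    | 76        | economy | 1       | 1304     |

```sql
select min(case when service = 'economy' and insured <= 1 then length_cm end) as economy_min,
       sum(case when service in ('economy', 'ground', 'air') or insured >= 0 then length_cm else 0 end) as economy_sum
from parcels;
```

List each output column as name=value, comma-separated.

economy_min=76, economy_sum=1206

[economy_min: service = 'economy' and insured <= 1]
parcel=A31: ✗
parcel=A18: ✗
parcel=A84: ✗
parcel=A57: ✗
parcel=A37: ✗
parcel=A52: ✗
parcel=A65: ✓ → 128
parcel=A95: ✗
parcel=A68: ✗
parcel=A49: ✗
parcel=A43: ✗
parcel=A54: ✓ → 76
economy_min = MIN(128, 76) = 76
—
[economy_sum: service in ('economy', 'ground', 'air') or insured >= 0]
parcel=A31: ✓ → 22
parcel=A18: ✓ → 185
parcel=A84: ✓ → 56
parcel=A57: ✓ → 162
parcel=A37: ✓ → 112
parcel=A52: ✓ → 42
parcel=A65: ✓ → 128
parcel=A95: ✓ → 32
parcel=A68: ✓ → 135
parcel=A49: ✓ → 190
parcel=A43: ✓ → 66
parcel=A54: ✓ → 76
economy_sum = 22 + 185 + 56 + 162 + 112 + 42 + 128 + 32 + 135 + 190 + 66 + 76 = 1206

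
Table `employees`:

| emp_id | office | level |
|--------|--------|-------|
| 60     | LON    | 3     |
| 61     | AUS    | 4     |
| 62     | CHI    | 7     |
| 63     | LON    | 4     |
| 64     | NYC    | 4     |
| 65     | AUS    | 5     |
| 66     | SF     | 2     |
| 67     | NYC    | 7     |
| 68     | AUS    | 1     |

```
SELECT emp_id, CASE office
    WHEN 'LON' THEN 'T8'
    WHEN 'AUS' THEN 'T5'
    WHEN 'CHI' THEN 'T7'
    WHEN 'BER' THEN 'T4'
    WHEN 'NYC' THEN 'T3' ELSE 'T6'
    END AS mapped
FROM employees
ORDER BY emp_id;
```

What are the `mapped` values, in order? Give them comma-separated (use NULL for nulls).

T8, T5, T7, T8, T3, T5, T6, T3, T5

emp_id=60: office='LON' → T8
emp_id=61: office='AUS' → T5
emp_id=62: office='CHI' → T7
emp_id=63: office='LON' → T8
emp_id=64: office='NYC' → T3
emp_id=65: office='AUS' → T5
emp_id=66: ELSE → T6
emp_id=67: office='NYC' → T3
emp_id=68: office='AUS' → T5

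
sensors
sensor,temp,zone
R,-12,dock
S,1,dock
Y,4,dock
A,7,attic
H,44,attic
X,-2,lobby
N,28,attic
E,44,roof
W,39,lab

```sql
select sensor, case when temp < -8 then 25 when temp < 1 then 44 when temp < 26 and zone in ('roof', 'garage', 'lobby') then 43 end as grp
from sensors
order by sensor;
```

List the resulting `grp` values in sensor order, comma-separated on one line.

NULL, NULL, NULL, NULL, 25, NULL, NULL, 44, NULL

sensor=A: (no match → NULL) → NULL
sensor=E: (no match → NULL) → NULL
sensor=H: (no match → NULL) → NULL
sensor=N: (no match → NULL) → NULL
sensor=R: temp < -8 → 25
sensor=S: (no match → NULL) → NULL
sensor=W: (no match → NULL) → NULL
sensor=X: temp < 1 → 44
sensor=Y: (no match → NULL) → NULL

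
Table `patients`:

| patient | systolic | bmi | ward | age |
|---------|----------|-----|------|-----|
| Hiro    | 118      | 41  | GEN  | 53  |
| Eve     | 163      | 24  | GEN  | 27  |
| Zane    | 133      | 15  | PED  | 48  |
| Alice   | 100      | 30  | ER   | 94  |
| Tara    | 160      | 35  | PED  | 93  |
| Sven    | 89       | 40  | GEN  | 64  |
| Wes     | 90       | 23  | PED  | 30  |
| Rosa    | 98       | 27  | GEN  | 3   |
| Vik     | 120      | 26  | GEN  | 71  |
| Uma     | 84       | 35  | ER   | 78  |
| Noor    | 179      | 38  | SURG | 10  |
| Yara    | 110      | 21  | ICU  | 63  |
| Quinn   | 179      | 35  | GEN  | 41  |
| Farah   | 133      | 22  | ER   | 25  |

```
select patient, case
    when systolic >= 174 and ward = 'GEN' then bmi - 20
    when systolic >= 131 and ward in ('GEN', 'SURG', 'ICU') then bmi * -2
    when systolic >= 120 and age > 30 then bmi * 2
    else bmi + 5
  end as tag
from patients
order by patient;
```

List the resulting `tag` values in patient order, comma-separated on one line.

patient=Alice: ELSE → 35
patient=Eve: systolic >= 131 and ward in ('GEN', 'SURG', 'ICU') → -48
patient=Farah: ELSE → 27
patient=Hiro: ELSE → 46
patient=Noor: systolic >= 131 and ward in ('GEN', 'SURG', 'ICU') → -76
patient=Quinn: systolic >= 174 and ward = 'GEN' → 15
patient=Rosa: ELSE → 32
patient=Sven: ELSE → 45
patient=Tara: systolic >= 120 and age > 30 → 70
patient=Uma: ELSE → 40
patient=Vik: systolic >= 120 and age > 30 → 52
patient=Wes: ELSE → 28
patient=Yara: ELSE → 26
patient=Zane: systolic >= 120 and age > 30 → 30

35, -48, 27, 46, -76, 15, 32, 45, 70, 40, 52, 28, 26, 30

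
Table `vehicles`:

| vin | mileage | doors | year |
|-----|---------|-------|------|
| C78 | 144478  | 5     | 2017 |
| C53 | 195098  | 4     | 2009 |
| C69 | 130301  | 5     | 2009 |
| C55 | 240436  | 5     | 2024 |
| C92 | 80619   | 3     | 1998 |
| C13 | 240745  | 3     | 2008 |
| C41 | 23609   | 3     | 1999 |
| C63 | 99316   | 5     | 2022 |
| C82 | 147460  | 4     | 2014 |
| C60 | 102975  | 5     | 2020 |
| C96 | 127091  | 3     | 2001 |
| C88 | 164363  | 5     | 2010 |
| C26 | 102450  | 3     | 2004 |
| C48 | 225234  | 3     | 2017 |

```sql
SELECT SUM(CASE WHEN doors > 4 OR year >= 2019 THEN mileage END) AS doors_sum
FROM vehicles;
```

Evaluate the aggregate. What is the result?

vin=C78: ✓ → 144478
vin=C53: ✗
vin=C69: ✓ → 130301
vin=C55: ✓ → 240436
vin=C92: ✗
vin=C13: ✗
vin=C41: ✗
vin=C63: ✓ → 99316
vin=C82: ✗
vin=C60: ✓ → 102975
vin=C96: ✗
vin=C88: ✓ → 164363
vin=C26: ✗
vin=C48: ✗
doors_sum = 144478 + 130301 + 240436 + 99316 + 102975 + 164363 = 881869

881869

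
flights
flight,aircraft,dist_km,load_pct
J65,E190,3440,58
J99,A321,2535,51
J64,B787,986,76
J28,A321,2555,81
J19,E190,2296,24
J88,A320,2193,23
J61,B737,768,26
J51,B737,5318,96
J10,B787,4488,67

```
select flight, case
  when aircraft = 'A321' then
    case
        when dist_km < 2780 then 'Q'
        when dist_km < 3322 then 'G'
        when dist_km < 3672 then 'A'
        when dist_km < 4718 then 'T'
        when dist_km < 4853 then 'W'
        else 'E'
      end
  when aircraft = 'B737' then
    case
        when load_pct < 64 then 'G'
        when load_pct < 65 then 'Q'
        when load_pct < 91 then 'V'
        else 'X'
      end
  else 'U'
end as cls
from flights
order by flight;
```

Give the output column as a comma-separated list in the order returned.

flight=J10: aircraft='B787' → outer ELSE → U
flight=J19: aircraft='E190' → outer ELSE → U
flight=J28: aircraft='A321' → inner[dist_km < 2780] → Q
flight=J51: aircraft='B737' → inner[ELSE] → X
flight=J61: aircraft='B737' → inner[load_pct < 64] → G
flight=J64: aircraft='B787' → outer ELSE → U
flight=J65: aircraft='E190' → outer ELSE → U
flight=J88: aircraft='A320' → outer ELSE → U
flight=J99: aircraft='A321' → inner[dist_km < 2780] → Q

U, U, Q, X, G, U, U, U, Q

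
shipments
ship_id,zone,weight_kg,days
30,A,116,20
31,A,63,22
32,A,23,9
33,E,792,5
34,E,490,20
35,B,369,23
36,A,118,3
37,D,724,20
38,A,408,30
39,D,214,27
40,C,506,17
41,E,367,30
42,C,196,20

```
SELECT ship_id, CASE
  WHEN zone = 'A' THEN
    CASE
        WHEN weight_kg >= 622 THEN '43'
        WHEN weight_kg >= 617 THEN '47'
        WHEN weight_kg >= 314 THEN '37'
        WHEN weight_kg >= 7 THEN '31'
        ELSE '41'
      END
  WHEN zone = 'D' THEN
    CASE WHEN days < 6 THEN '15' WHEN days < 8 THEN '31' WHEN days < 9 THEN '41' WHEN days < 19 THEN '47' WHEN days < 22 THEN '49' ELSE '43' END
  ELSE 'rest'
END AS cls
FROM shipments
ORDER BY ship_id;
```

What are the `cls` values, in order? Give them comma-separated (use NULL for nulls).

31, 31, 31, rest, rest, rest, 31, 49, 37, 43, rest, rest, rest

ship_id=30: zone='A' → inner[weight_kg >= 7] → 31
ship_id=31: zone='A' → inner[weight_kg >= 7] → 31
ship_id=32: zone='A' → inner[weight_kg >= 7] → 31
ship_id=33: zone='E' → outer ELSE → rest
ship_id=34: zone='E' → outer ELSE → rest
ship_id=35: zone='B' → outer ELSE → rest
ship_id=36: zone='A' → inner[weight_kg >= 7] → 31
ship_id=37: zone='D' → inner[days < 22] → 49
ship_id=38: zone='A' → inner[weight_kg >= 314] → 37
ship_id=39: zone='D' → inner[ELSE] → 43
ship_id=40: zone='C' → outer ELSE → rest
ship_id=41: zone='E' → outer ELSE → rest
ship_id=42: zone='C' → outer ELSE → rest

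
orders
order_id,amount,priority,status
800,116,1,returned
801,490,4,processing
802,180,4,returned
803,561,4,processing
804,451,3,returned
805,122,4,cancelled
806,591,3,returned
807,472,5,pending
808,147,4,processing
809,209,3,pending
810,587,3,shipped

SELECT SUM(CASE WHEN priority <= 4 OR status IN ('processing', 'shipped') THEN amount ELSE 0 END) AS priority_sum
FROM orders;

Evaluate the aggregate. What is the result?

order_id=800: ✓ → 116
order_id=801: ✓ → 490
order_id=802: ✓ → 180
order_id=803: ✓ → 561
order_id=804: ✓ → 451
order_id=805: ✓ → 122
order_id=806: ✓ → 591
order_id=807: ✗
order_id=808: ✓ → 147
order_id=809: ✓ → 209
order_id=810: ✓ → 587
priority_sum = 116 + 490 + 180 + 561 + 451 + 122 + 591 + 147 + 209 + 587 = 3454

3454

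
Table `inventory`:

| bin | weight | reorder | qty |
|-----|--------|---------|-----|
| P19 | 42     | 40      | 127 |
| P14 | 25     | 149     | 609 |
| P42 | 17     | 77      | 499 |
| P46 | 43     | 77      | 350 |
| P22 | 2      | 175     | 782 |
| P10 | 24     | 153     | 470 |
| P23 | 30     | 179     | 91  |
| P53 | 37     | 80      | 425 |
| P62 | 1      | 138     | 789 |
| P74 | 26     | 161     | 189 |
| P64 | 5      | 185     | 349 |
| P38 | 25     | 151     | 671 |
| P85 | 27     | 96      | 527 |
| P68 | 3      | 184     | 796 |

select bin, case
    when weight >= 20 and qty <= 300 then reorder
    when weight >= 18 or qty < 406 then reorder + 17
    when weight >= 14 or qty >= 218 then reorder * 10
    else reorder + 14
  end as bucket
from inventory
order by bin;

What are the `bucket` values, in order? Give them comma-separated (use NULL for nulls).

bin=P10: weight >= 18 or qty < 406 → 170
bin=P14: weight >= 18 or qty < 406 → 166
bin=P19: weight >= 20 and qty <= 300 → 40
bin=P22: weight >= 14 or qty >= 218 → 1750
bin=P23: weight >= 20 and qty <= 300 → 179
bin=P38: weight >= 18 or qty < 406 → 168
bin=P42: weight >= 14 or qty >= 218 → 770
bin=P46: weight >= 18 or qty < 406 → 94
bin=P53: weight >= 18 or qty < 406 → 97
bin=P62: weight >= 14 or qty >= 218 → 1380
bin=P64: weight >= 18 or qty < 406 → 202
bin=P68: weight >= 14 or qty >= 218 → 1840
bin=P74: weight >= 20 and qty <= 300 → 161
bin=P85: weight >= 18 or qty < 406 → 113

170, 166, 40, 1750, 179, 168, 770, 94, 97, 1380, 202, 1840, 161, 113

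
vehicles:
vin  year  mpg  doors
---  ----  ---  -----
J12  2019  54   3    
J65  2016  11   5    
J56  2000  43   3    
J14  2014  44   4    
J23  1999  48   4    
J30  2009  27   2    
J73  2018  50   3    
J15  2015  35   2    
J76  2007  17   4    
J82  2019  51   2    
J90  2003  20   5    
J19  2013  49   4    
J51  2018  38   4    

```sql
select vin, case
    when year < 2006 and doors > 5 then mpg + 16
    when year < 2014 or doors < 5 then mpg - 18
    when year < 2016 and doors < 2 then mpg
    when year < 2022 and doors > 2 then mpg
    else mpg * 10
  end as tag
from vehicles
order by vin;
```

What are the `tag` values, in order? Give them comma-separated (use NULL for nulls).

36, 26, 17, 31, 30, 9, 20, 25, 11, 32, -1, 33, 2

vin=J12: year < 2014 or doors < 5 → 36
vin=J14: year < 2014 or doors < 5 → 26
vin=J15: year < 2014 or doors < 5 → 17
vin=J19: year < 2014 or doors < 5 → 31
vin=J23: year < 2014 or doors < 5 → 30
vin=J30: year < 2014 or doors < 5 → 9
vin=J51: year < 2014 or doors < 5 → 20
vin=J56: year < 2014 or doors < 5 → 25
vin=J65: year < 2022 and doors > 2 → 11
vin=J73: year < 2014 or doors < 5 → 32
vin=J76: year < 2014 or doors < 5 → -1
vin=J82: year < 2014 or doors < 5 → 33
vin=J90: year < 2014 or doors < 5 → 2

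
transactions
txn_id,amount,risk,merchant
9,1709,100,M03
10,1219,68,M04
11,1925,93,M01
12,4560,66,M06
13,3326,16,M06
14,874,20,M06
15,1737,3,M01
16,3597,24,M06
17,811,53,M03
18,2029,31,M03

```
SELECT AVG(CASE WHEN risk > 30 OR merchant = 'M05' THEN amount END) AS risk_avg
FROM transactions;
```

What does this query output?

2042.1666666667

txn_id=9: ✓ → 1709
txn_id=10: ✓ → 1219
txn_id=11: ✓ → 1925
txn_id=12: ✓ → 4560
txn_id=13: ✗
txn_id=14: ✗
txn_id=15: ✗
txn_id=16: ✗
txn_id=17: ✓ → 811
txn_id=18: ✓ → 2029
risk_avg = (1709 + 1219 + 1925 + 4560 + 811 + 2029) / 6 = 2042.1666666667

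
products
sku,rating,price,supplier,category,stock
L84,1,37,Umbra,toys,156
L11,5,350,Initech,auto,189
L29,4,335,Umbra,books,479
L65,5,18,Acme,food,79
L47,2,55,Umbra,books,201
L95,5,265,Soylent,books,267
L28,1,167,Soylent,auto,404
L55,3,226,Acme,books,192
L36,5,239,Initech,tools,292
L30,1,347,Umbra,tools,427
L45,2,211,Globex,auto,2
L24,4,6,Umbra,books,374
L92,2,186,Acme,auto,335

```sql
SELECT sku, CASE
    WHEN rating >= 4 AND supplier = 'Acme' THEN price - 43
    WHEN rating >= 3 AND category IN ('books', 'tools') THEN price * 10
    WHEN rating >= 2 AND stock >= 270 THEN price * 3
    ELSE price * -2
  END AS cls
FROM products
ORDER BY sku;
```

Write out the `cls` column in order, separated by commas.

sku=L11: ELSE → -700
sku=L24: rating >= 3 AND category IN ('books', 'tools') → 60
sku=L28: ELSE → -334
sku=L29: rating >= 3 AND category IN ('books', 'tools') → 3350
sku=L30: ELSE → -694
sku=L36: rating >= 3 AND category IN ('books', 'tools') → 2390
sku=L45: ELSE → -422
sku=L47: ELSE → -110
sku=L55: rating >= 3 AND category IN ('books', 'tools') → 2260
sku=L65: rating >= 4 AND supplier = 'Acme' → -25
sku=L84: ELSE → -74
sku=L92: rating >= 2 AND stock >= 270 → 558
sku=L95: rating >= 3 AND category IN ('books', 'tools') → 2650

-700, 60, -334, 3350, -694, 2390, -422, -110, 2260, -25, -74, 558, 2650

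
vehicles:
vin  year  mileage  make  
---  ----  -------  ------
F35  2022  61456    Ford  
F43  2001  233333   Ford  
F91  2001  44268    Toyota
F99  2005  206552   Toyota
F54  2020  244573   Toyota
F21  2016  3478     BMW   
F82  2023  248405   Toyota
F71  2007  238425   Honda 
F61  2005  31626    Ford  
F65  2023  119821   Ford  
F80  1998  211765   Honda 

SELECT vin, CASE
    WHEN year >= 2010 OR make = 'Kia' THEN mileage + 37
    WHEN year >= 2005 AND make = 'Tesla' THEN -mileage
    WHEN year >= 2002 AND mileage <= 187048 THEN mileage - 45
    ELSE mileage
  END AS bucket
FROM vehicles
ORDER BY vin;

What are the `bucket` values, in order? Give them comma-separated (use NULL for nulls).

3515, 61493, 233333, 244610, 31581, 119858, 238425, 211765, 248442, 44268, 206552

vin=F21: year >= 2010 OR make = 'Kia' → 3515
vin=F35: year >= 2010 OR make = 'Kia' → 61493
vin=F43: ELSE → 233333
vin=F54: year >= 2010 OR make = 'Kia' → 244610
vin=F61: year >= 2002 AND mileage <= 187048 → 31581
vin=F65: year >= 2010 OR make = 'Kia' → 119858
vin=F71: ELSE → 238425
vin=F80: ELSE → 211765
vin=F82: year >= 2010 OR make = 'Kia' → 248442
vin=F91: ELSE → 44268
vin=F99: ELSE → 206552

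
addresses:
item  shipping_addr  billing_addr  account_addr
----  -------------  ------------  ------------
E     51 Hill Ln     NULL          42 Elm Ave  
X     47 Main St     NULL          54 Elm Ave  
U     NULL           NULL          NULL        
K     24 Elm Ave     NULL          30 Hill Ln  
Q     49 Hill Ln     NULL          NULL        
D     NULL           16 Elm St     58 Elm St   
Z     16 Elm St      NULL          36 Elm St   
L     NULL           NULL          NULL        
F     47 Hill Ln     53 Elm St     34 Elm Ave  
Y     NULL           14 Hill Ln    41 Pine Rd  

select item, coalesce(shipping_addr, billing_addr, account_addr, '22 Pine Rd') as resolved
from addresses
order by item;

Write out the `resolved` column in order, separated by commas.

item=D: shipping_addr=NULL, billing_addr=16 Elm St → 16 Elm St
item=E: shipping_addr=51 Hill Ln → 51 Hill Ln
item=F: shipping_addr=47 Hill Ln → 47 Hill Ln
item=K: shipping_addr=24 Elm Ave → 24 Elm Ave
item=L: shipping_addr=NULL, billing_addr=NULL, account_addr=NULL, → literal 22 Pine Rd → 22 Pine Rd
item=Q: shipping_addr=49 Hill Ln → 49 Hill Ln
item=U: shipping_addr=NULL, billing_addr=NULL, account_addr=NULL, → literal 22 Pine Rd → 22 Pine Rd
item=X: shipping_addr=47 Main St → 47 Main St
item=Y: shipping_addr=NULL, billing_addr=14 Hill Ln → 14 Hill Ln
item=Z: shipping_addr=16 Elm St → 16 Elm St

16 Elm St, 51 Hill Ln, 47 Hill Ln, 24 Elm Ave, 22 Pine Rd, 49 Hill Ln, 22 Pine Rd, 47 Main St, 14 Hill Ln, 16 Elm St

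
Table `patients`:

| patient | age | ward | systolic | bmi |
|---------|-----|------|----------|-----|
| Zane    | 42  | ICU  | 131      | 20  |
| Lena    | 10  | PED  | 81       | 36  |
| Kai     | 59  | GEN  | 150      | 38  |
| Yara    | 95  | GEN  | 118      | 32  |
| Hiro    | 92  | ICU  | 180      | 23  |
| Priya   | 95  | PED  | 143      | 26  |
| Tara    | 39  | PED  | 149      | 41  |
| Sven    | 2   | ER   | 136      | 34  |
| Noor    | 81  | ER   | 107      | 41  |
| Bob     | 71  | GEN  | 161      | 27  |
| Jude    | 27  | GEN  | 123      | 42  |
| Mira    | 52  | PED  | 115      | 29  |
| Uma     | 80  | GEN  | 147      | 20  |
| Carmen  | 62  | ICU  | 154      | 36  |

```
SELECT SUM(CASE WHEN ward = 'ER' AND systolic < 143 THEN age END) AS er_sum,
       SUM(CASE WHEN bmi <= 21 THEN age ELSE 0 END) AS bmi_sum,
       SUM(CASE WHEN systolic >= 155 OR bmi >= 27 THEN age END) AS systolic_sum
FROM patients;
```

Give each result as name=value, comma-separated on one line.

[er_sum: ward = 'ER' AND systolic < 143]
patient=Zane: ✗
patient=Lena: ✗
patient=Kai: ✗
patient=Yara: ✗
patient=Hiro: ✗
patient=Priya: ✗
patient=Tara: ✗
patient=Sven: ✓ → 2
patient=Noor: ✓ → 81
patient=Bob: ✗
patient=Jude: ✗
patient=Mira: ✗
patient=Uma: ✗
patient=Carmen: ✗
er_sum = 2 + 81 = 83
—
[bmi_sum: bmi <= 21]
patient=Zane: ✓ → 42
patient=Lena: ✗
patient=Kai: ✗
patient=Yara: ✗
patient=Hiro: ✗
patient=Priya: ✗
patient=Tara: ✗
patient=Sven: ✗
patient=Noor: ✗
patient=Bob: ✗
patient=Jude: ✗
patient=Mira: ✗
patient=Uma: ✓ → 80
patient=Carmen: ✗
bmi_sum = 42 + 80 = 122
—
[systolic_sum: systolic >= 155 OR bmi >= 27]
patient=Zane: ✗
patient=Lena: ✓ → 10
patient=Kai: ✓ → 59
patient=Yara: ✓ → 95
patient=Hiro: ✓ → 92
patient=Priya: ✗
patient=Tara: ✓ → 39
patient=Sven: ✓ → 2
patient=Noor: ✓ → 81
patient=Bob: ✓ → 71
patient=Jude: ✓ → 27
patient=Mira: ✓ → 52
patient=Uma: ✗
patient=Carmen: ✓ → 62
systolic_sum = 10 + 59 + 95 + 92 + 39 + 2 + 81 + 71 + 27 + 52 + 62 = 590

er_sum=83, bmi_sum=122, systolic_sum=590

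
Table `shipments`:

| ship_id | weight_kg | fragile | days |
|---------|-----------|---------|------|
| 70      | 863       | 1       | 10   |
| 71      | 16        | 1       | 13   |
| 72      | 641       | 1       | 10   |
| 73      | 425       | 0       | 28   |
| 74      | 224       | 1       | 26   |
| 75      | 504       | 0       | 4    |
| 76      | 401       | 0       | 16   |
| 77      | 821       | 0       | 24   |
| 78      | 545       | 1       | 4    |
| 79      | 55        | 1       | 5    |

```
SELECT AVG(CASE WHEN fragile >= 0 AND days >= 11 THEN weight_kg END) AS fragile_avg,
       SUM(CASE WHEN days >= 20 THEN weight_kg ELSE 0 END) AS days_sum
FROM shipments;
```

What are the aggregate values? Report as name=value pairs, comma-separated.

fragile_avg=377.4, days_sum=1470

[fragile_avg: fragile >= 0 AND days >= 11]
ship_id=70: ✗
ship_id=71: ✓ → 16
ship_id=72: ✗
ship_id=73: ✓ → 425
ship_id=74: ✓ → 224
ship_id=75: ✗
ship_id=76: ✓ → 401
ship_id=77: ✓ → 821
ship_id=78: ✗
ship_id=79: ✗
fragile_avg = (16 + 425 + 224 + 401 + 821) / 5 = 377.4
—
[days_sum: days >= 20]
ship_id=70: ✗
ship_id=71: ✗
ship_id=72: ✗
ship_id=73: ✓ → 425
ship_id=74: ✓ → 224
ship_id=75: ✗
ship_id=76: ✗
ship_id=77: ✓ → 821
ship_id=78: ✗
ship_id=79: ✗
days_sum = 425 + 224 + 821 = 1470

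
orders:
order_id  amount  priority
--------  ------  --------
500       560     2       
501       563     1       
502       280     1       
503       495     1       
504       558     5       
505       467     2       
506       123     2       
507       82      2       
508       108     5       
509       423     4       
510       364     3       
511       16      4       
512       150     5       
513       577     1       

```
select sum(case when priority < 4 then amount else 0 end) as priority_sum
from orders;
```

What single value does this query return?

order_id=500: ✓ → 560
order_id=501: ✓ → 563
order_id=502: ✓ → 280
order_id=503: ✓ → 495
order_id=504: ✗
order_id=505: ✓ → 467
order_id=506: ✓ → 123
order_id=507: ✓ → 82
order_id=508: ✗
order_id=509: ✗
order_id=510: ✓ → 364
order_id=511: ✗
order_id=512: ✗
order_id=513: ✓ → 577
priority_sum = 560 + 563 + 280 + 495 + 467 + 123 + 82 + 364 + 577 = 3511

3511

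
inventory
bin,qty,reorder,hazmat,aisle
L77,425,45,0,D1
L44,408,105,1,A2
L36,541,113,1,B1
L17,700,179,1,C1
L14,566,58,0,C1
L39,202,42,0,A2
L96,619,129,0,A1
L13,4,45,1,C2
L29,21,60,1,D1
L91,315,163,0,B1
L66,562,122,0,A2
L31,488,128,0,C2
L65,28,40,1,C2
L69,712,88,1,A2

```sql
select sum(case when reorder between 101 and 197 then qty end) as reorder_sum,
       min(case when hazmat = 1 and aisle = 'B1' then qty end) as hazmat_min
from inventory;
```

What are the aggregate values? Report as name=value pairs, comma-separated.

[reorder_sum: reorder between 101 and 197]
bin=L77: ✗
bin=L44: ✓ → 408
bin=L36: ✓ → 541
bin=L17: ✓ → 700
bin=L14: ✗
bin=L39: ✗
bin=L96: ✓ → 619
bin=L13: ✗
bin=L29: ✗
bin=L91: ✓ → 315
bin=L66: ✓ → 562
bin=L31: ✓ → 488
bin=L65: ✗
bin=L69: ✗
reorder_sum = 408 + 541 + 700 + 619 + 315 + 562 + 488 = 3633
—
[hazmat_min: hazmat = 1 and aisle = 'B1']
bin=L77: ✗
bin=L44: ✗
bin=L36: ✓ → 541
bin=L17: ✗
bin=L14: ✗
bin=L39: ✗
bin=L96: ✗
bin=L13: ✗
bin=L29: ✗
bin=L91: ✗
bin=L66: ✗
bin=L31: ✗
bin=L65: ✗
bin=L69: ✗
hazmat_min = MIN(541) = 541

reorder_sum=3633, hazmat_min=541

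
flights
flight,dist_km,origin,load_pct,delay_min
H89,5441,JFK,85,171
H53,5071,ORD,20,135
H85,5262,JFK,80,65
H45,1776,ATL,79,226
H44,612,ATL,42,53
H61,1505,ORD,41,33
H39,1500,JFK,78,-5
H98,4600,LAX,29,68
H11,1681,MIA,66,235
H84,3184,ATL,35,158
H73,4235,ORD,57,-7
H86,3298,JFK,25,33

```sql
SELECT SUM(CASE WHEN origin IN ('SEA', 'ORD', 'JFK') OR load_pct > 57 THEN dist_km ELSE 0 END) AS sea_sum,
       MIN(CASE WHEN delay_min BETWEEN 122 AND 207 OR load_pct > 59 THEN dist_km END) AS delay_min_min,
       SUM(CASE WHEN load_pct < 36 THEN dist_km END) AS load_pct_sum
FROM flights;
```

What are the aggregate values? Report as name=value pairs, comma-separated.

sea_sum=29769, delay_min_min=1500, load_pct_sum=16153

[sea_sum: origin IN ('SEA', 'ORD', 'JFK') OR load_pct > 57]
flight=H89: ✓ → 5441
flight=H53: ✓ → 5071
flight=H85: ✓ → 5262
flight=H45: ✓ → 1776
flight=H44: ✗
flight=H61: ✓ → 1505
flight=H39: ✓ → 1500
flight=H98: ✗
flight=H11: ✓ → 1681
flight=H84: ✗
flight=H73: ✓ → 4235
flight=H86: ✓ → 3298
sea_sum = 5441 + 5071 + 5262 + 1776 + 1505 + 1500 + 1681 + 4235 + 3298 = 29769
—
[delay_min_min: delay_min BETWEEN 122 AND 207 OR load_pct > 59]
flight=H89: ✓ → 5441
flight=H53: ✓ → 5071
flight=H85: ✓ → 5262
flight=H45: ✓ → 1776
flight=H44: ✗
flight=H61: ✗
flight=H39: ✓ → 1500
flight=H98: ✗
flight=H11: ✓ → 1681
flight=H84: ✓ → 3184
flight=H73: ✗
flight=H86: ✗
delay_min_min = MIN(5441, 5071, 5262, 1776, 1500, 1681, 3184) = 1500
—
[load_pct_sum: load_pct < 36]
flight=H89: ✗
flight=H53: ✓ → 5071
flight=H85: ✗
flight=H45: ✗
flight=H44: ✗
flight=H61: ✗
flight=H39: ✗
flight=H98: ✓ → 4600
flight=H11: ✗
flight=H84: ✓ → 3184
flight=H73: ✗
flight=H86: ✓ → 3298
load_pct_sum = 5071 + 4600 + 3184 + 3298 = 16153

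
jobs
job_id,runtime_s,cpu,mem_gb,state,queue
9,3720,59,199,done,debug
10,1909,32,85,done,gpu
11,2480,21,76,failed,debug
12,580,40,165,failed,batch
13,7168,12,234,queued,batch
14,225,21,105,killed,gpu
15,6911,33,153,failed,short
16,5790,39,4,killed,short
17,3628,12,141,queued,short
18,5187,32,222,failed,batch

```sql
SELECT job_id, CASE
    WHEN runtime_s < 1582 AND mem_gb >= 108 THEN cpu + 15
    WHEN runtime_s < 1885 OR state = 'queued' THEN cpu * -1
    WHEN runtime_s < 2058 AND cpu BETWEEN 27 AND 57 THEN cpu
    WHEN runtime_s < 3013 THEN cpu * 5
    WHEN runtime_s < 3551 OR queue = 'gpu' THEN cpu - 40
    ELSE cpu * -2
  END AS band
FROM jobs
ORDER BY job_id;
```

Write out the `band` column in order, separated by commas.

-118, 32, 105, 55, -12, -21, -66, -78, -12, -64

job_id=9: ELSE → -118
job_id=10: runtime_s < 2058 AND cpu BETWEEN 27 AND 57 → 32
job_id=11: runtime_s < 3013 → 105
job_id=12: runtime_s < 1582 AND mem_gb >= 108 → 55
job_id=13: runtime_s < 1885 OR state = 'queued' → -12
job_id=14: runtime_s < 1885 OR state = 'queued' → -21
job_id=15: ELSE → -66
job_id=16: ELSE → -78
job_id=17: runtime_s < 1885 OR state = 'queued' → -12
job_id=18: ELSE → -64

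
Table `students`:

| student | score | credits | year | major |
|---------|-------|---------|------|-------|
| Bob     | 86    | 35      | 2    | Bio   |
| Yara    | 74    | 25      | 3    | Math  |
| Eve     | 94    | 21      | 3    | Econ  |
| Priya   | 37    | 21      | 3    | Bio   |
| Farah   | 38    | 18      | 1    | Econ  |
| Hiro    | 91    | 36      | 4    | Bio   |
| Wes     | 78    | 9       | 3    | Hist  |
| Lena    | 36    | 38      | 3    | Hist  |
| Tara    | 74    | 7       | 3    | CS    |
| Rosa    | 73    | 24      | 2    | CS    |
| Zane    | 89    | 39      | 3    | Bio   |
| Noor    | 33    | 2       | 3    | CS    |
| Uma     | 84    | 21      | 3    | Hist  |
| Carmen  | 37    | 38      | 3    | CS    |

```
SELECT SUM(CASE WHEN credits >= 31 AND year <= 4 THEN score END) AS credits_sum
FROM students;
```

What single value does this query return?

339

student=Bob: ✓ → 86
student=Yara: ✗
student=Eve: ✗
student=Priya: ✗
student=Farah: ✗
student=Hiro: ✓ → 91
student=Wes: ✗
student=Lena: ✓ → 36
student=Tara: ✗
student=Rosa: ✗
student=Zane: ✓ → 89
student=Noor: ✗
student=Uma: ✗
student=Carmen: ✓ → 37
credits_sum = 86 + 91 + 36 + 89 + 37 = 339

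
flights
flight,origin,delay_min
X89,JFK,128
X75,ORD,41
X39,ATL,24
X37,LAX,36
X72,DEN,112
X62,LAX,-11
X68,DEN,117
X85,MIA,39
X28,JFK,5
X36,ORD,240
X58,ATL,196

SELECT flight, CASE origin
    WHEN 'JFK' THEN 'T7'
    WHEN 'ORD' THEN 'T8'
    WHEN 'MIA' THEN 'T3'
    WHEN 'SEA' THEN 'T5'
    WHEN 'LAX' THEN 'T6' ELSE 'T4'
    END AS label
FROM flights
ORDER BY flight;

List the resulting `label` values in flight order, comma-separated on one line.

T7, T8, T6, T4, T4, T6, T4, T4, T8, T3, T7

flight=X28: origin='JFK' → T7
flight=X36: origin='ORD' → T8
flight=X37: origin='LAX' → T6
flight=X39: ELSE → T4
flight=X58: ELSE → T4
flight=X62: origin='LAX' → T6
flight=X68: ELSE → T4
flight=X72: ELSE → T4
flight=X75: origin='ORD' → T8
flight=X85: origin='MIA' → T3
flight=X89: origin='JFK' → T7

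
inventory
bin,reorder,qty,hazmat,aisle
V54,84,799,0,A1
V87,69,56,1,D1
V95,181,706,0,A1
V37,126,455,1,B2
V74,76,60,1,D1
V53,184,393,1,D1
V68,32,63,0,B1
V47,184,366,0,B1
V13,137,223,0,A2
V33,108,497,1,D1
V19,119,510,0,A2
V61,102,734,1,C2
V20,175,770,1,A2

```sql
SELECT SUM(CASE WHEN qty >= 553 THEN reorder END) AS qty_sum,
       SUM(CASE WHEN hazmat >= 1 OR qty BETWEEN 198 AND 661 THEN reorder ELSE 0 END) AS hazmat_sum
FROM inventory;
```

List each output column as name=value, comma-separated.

qty_sum=542, hazmat_sum=1280

[qty_sum: qty >= 553]
bin=V54: ✓ → 84
bin=V87: ✗
bin=V95: ✓ → 181
bin=V37: ✗
bin=V74: ✗
bin=V53: ✗
bin=V68: ✗
bin=V47: ✗
bin=V13: ✗
bin=V33: ✗
bin=V19: ✗
bin=V61: ✓ → 102
bin=V20: ✓ → 175
qty_sum = 84 + 181 + 102 + 175 = 542
—
[hazmat_sum: hazmat >= 1 OR qty BETWEEN 198 AND 661]
bin=V54: ✗
bin=V87: ✓ → 69
bin=V95: ✗
bin=V37: ✓ → 126
bin=V74: ✓ → 76
bin=V53: ✓ → 184
bin=V68: ✗
bin=V47: ✓ → 184
bin=V13: ✓ → 137
bin=V33: ✓ → 108
bin=V19: ✓ → 119
bin=V61: ✓ → 102
bin=V20: ✓ → 175
hazmat_sum = 69 + 126 + 76 + 184 + 184 + 137 + 108 + 119 + 102 + 175 = 1280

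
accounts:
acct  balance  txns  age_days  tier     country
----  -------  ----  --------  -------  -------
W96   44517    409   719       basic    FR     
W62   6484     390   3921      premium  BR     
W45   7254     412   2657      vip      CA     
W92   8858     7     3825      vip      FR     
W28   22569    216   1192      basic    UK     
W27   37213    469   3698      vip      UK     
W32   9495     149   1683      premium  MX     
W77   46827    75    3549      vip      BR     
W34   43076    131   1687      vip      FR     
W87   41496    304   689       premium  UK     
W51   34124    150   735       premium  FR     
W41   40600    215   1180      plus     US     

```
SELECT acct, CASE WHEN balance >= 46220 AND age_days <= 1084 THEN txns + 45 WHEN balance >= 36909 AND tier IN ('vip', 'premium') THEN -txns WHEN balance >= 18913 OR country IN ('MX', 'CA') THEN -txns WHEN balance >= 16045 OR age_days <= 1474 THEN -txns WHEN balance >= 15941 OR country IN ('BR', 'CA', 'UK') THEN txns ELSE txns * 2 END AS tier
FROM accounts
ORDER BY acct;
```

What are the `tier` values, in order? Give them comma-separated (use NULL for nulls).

-469, -216, -149, -131, -215, -412, -150, 390, -75, -304, 14, -409

acct=W27: balance >= 36909 AND tier IN ('vip', 'premium') → -469
acct=W28: balance >= 18913 OR country IN ('MX', 'CA') → -216
acct=W32: balance >= 18913 OR country IN ('MX', 'CA') → -149
acct=W34: balance >= 36909 AND tier IN ('vip', 'premium') → -131
acct=W41: balance >= 18913 OR country IN ('MX', 'CA') → -215
acct=W45: balance >= 18913 OR country IN ('MX', 'CA') → -412
acct=W51: balance >= 18913 OR country IN ('MX', 'CA') → -150
acct=W62: balance >= 15941 OR country IN ('BR', 'CA', 'UK') → 390
acct=W77: balance >= 36909 AND tier IN ('vip', 'premium') → -75
acct=W87: balance >= 36909 AND tier IN ('vip', 'premium') → -304
acct=W92: ELSE → 14
acct=W96: balance >= 18913 OR country IN ('MX', 'CA') → -409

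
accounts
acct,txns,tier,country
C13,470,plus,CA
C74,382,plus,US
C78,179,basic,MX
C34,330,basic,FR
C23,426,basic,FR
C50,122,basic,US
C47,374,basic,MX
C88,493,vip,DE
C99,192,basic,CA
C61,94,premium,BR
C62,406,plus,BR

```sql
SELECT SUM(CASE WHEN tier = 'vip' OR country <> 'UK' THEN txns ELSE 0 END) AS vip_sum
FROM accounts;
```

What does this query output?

acct=C13: ✓ → 470
acct=C74: ✓ → 382
acct=C78: ✓ → 179
acct=C34: ✓ → 330
acct=C23: ✓ → 426
acct=C50: ✓ → 122
acct=C47: ✓ → 374
acct=C88: ✓ → 493
acct=C99: ✓ → 192
acct=C61: ✓ → 94
acct=C62: ✓ → 406
vip_sum = 470 + 382 + 179 + 330 + 426 + 122 + 374 + 493 + 192 + 94 + 406 = 3468

3468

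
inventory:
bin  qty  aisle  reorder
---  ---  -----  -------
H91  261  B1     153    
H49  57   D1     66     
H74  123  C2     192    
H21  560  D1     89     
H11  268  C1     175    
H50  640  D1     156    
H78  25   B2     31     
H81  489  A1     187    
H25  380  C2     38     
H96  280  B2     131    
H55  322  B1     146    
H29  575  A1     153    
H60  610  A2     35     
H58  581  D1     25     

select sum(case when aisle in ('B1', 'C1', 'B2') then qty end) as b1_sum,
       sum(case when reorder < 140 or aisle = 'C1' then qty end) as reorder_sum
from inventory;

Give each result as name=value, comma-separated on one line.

b1_sum=1156, reorder_sum=2761

[b1_sum: aisle in ('B1', 'C1', 'B2')]
bin=H91: ✓ → 261
bin=H49: ✗
bin=H74: ✗
bin=H21: ✗
bin=H11: ✓ → 268
bin=H50: ✗
bin=H78: ✓ → 25
bin=H81: ✗
bin=H25: ✗
bin=H96: ✓ → 280
bin=H55: ✓ → 322
bin=H29: ✗
bin=H60: ✗
bin=H58: ✗
b1_sum = 261 + 268 + 25 + 280 + 322 = 1156
—
[reorder_sum: reorder < 140 or aisle = 'C1']
bin=H91: ✗
bin=H49: ✓ → 57
bin=H74: ✗
bin=H21: ✓ → 560
bin=H11: ✓ → 268
bin=H50: ✗
bin=H78: ✓ → 25
bin=H81: ✗
bin=H25: ✓ → 380
bin=H96: ✓ → 280
bin=H55: ✗
bin=H29: ✗
bin=H60: ✓ → 610
bin=H58: ✓ → 581
reorder_sum = 57 + 560 + 268 + 25 + 380 + 280 + 610 + 581 = 2761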